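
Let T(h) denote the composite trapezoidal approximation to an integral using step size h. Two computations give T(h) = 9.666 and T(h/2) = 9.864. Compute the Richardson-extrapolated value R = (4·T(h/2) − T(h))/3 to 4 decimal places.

9.9300

R = (4·T(h/2) − T(h)) / 3 = (4·9.864 − 9.666)/3 = (29.790)/3 = 9.9300.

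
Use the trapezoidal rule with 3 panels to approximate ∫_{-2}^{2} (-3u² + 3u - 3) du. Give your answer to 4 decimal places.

-31.5556

h = (2 − (-2))/3 = 1.333333.
Nodes u₀,…,u₃ = -2, -0.666667, 0.666667, 2.
f(u) = -3u² + 3u - 3: f₀=-21, f₁=-6.333333, f₂=-2.333333, f₃=-9.
(h/2)·[f₀ + 2f₁ + 2f₂ + f₃] = 0.666667·(-47.333333) = -31.5556.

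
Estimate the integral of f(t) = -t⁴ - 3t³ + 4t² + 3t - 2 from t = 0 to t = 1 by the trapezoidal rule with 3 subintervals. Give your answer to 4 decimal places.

h = (1 − 0)/3 = 0.333333.
Nodes t₀,…,t₃ = 0, 0.333333, 0.666667, 1.
f(t) = -t⁴ - 3t³ + 4t² + 3t - 2: f₀=-2, f₁=-0.679012, f₂=0.691358, f₃=1.
(h/2)·[f₀ + 2f₁ + 2f₂ + f₃] = 0.166667·(-0.975309) = -0.1626.

-0.1626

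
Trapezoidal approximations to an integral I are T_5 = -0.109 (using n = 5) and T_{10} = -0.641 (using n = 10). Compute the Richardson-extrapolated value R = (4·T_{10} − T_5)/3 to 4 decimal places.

R = (4·T_{10} − T_5) / 3 = (4·(-0.641) − (-0.109))/3 = (-2.455)/3 = -0.8183.

-0.8183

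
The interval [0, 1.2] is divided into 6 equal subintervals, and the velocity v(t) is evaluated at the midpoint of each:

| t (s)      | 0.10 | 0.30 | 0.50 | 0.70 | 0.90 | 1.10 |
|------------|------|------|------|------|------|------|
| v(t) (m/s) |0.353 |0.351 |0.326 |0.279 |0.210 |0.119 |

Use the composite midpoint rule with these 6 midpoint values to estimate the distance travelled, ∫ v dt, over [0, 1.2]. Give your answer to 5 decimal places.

h = 0.2, n = 6.
h·[y(m₁) + y(m₂) + y(m₃) + y(m₄) + y(m₅) + y(m₆)] = 0.2·(1.638) = 0.32760.

0.32760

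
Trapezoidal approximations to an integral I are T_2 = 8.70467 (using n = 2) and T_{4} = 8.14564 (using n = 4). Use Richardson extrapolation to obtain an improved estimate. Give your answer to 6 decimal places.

R = (4·T_{4} − T_2) / 3 = (4·8.14564 − 8.70467)/3 = (23.87789)/3 = 7.959297.

7.959297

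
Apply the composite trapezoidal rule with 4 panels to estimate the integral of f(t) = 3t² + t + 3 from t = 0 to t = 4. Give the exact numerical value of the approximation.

86

h = (4 − 0)/4 = 1.
Nodes t₀,…,t₄ = 0, 1, 2, 3, 4.
f(t) = 3t² + t + 3: f₀=3, f₁=7, f₂=17, f₃=33, f₄=55.
(h/2)·[f₀ + 2f₁ + 2f₂ + 2f₃ + f₄] = 0.5·(172) = 86.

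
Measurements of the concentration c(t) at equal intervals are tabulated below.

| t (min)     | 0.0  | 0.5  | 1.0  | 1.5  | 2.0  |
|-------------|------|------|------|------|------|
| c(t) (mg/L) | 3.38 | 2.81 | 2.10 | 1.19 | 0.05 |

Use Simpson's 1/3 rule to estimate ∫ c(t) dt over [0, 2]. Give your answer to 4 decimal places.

h = 0.5, n = 4.
(h/3)·[y₀ + 4y₁ + 2y₂ + 4y₃ + y₄] = 0.166667·(23.63) = 3.9383.

3.9383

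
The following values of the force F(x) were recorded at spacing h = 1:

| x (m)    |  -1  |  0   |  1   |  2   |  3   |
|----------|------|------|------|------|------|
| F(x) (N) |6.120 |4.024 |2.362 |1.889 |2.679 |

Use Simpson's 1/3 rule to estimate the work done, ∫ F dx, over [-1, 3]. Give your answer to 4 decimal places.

12.3917

h = 1, n = 4.
(h/3)·[y₀ + 4y₁ + 2y₂ + 4y₃ + y₄] = 0.333333·(37.175) = 12.3917.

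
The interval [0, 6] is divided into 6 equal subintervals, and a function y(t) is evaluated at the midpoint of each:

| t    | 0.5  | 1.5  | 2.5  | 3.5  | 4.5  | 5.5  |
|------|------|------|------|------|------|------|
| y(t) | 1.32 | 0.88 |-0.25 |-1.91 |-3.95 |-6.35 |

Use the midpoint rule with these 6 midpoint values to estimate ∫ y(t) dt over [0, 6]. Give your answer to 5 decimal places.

-10.26000

h = 1, n = 6.
h·[y(m₁) + y(m₂) + y(m₃) + y(m₄) + y(m₅) + y(m₆)] = 1·(-10.26) = -10.26000.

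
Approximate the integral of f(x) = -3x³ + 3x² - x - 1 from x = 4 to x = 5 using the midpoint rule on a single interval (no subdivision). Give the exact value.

M = (b−a)·f(4.5) = 1·(-218.125) = -218.125.

-218.125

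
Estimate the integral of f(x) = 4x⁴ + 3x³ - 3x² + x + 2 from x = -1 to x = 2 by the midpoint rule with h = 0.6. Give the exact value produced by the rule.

h = (2 − (-1))/5 = 0.6.
Midpoints m₁,…,m₅ = -0.7, -0.1, 0.5, 1.1, 1.7.
f(m₁)=-0.2386, f(m₂)=1.8674, f(m₃)=2.375, f(m₄)=9.3194, f(m₅)=43.1774.
h·[f(m₁) + f(m₂) + f(m₃) + f(m₄) + f(m₅)] = 0.6·(56.5006) = 33.90036.

33.90036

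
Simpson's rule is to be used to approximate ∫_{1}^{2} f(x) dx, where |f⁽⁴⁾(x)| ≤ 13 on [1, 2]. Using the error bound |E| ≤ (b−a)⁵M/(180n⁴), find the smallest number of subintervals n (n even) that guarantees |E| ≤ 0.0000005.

20

Need 13/(180n⁴) ≤ 0.0000005.
n⁴ ≥ 13/(180·0.0000005) = 144444 ⇒ n ≥ 19.4951, so the smallest even n is 20. (n must be even for Simpson's rule.)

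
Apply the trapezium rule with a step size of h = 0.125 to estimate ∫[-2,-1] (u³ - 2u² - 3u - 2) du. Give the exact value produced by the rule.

-5.93359375

h = (-1 − (-2))/8 = 0.125.
Nodes u₀,…,u₈ = -2, -1.875, -1.75, -1.625, -1.5, -1.375, -1.25, -1.125, -1.
f(u) = u³ - 2u² - 3u - 2: f₀=-12, f₁=-9.998046875, f₂=-8.234375, f₃=-6.697265625, f₄=-5.375, f₅=-4.255859375, f₆=-3.328125, f₇=-2.580078125, f₈=-2.
(h/2)·[f₀ + 2f₁ + 2f₂ + 2f₃ + 2f₄ + 2f₅ + 2f₆ + 2f₇ + f₈] = 0.0625·(-94.9375) = -5.93359375.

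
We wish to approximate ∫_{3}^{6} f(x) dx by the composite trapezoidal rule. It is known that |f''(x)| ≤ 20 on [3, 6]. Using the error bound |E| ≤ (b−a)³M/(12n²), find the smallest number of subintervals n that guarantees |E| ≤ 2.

5

Need 540/(12n²) ≤ 2.
n² ≥ 540/(12·2) = 22.5 ⇒ n ≥ 4.7434, so the smallest n is 5.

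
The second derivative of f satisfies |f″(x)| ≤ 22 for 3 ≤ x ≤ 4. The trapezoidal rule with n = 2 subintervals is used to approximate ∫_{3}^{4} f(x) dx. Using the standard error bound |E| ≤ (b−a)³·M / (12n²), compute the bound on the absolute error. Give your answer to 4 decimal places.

0.4583

|E| ≤ (1)³·22 / (12·2²) = 22/48 = 0.4583.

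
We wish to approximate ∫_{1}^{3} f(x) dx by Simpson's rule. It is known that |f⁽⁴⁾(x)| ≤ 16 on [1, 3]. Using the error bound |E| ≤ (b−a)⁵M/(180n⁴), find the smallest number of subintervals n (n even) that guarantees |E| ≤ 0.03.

Need 512/(180n⁴) ≤ 0.03.
n⁴ ≥ 512/(180·0.03) = 94.8148 ⇒ n ≥ 3.1205, so the smallest even n is 4. (n must be even for Simpson's rule.)

4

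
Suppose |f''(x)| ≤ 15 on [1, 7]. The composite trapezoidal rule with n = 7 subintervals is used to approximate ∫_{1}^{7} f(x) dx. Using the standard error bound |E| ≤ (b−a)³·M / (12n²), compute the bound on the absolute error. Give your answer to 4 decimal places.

5.5102

|E| ≤ (6)³·15 / (12·7²) = 3240/588 = 5.5102.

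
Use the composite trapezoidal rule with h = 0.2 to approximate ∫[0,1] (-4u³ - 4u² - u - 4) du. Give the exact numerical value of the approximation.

h = (1 − 0)/5 = 0.2.
Nodes u₀,…,u₅ = 0, 0.2, 0.4, 0.6, 0.8, 1.
f(u) = -4u³ - 4u² - u - 4: f₀=-4, f₁=-4.392, f₂=-5.296, f₃=-6.904, f₄=-9.408, f₅=-13.
(h/2)·[f₀ + 2f₁ + 2f₂ + 2f₃ + 2f₄ + f₅] = 0.1·(-69) = -6.9.

-6.9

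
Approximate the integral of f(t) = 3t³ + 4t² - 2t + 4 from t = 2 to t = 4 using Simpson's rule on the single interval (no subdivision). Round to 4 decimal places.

250.6667

S = (b−a)/6 · [f(2) + 4f(3) + f(4)] = 0.333333·[40 + 4·115 + 252] = 250.6667.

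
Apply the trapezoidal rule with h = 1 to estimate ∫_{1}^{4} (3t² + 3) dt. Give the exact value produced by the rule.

h = (4 − 1)/3 = 1.
Nodes t₀,…,t₃ = 1, 2, 3, 4.
f(t) = 3t² + 3: f₀=6, f₁=15, f₂=30, f₃=51.
(h/2)·[f₀ + 2f₁ + 2f₂ + f₃] = 0.5·(147) = 73.5.

73.5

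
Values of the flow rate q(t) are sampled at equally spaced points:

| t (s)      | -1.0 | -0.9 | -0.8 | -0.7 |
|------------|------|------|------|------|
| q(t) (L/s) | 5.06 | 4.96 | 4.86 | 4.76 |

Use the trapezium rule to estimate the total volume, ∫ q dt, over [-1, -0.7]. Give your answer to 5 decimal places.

1.47300

h = 0.1, n = 3.
(h/2)·[y₀ + 2y₁ + 2y₂ + y₃] = 0.05·(29.46) = 1.47300.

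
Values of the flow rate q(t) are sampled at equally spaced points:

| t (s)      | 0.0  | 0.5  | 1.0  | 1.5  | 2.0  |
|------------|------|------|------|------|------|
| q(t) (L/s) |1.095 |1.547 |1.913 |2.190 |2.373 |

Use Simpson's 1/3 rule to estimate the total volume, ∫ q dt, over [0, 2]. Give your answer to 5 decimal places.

3.70700

h = 0.5, n = 4.
(h/3)·[y₀ + 4y₁ + 2y₂ + 4y₃ + y₄] = 0.166667·(22.242) = 3.70700.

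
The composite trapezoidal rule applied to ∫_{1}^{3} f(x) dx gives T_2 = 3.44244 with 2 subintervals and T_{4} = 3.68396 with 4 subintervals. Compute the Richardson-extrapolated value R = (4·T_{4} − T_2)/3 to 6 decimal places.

R = (4·T_{4} − T_2) / 3 = (4·3.68396 − 3.44244)/3 = (11.29340)/3 = 3.764467.

3.764467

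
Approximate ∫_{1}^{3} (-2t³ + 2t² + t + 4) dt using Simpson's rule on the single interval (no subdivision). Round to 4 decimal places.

-10.6667

S = (b−a)/6 · [f(1) + 4f(2) + f(3)] = 0.333333·[5 + 4·(-2) + (-29)] = -10.6667.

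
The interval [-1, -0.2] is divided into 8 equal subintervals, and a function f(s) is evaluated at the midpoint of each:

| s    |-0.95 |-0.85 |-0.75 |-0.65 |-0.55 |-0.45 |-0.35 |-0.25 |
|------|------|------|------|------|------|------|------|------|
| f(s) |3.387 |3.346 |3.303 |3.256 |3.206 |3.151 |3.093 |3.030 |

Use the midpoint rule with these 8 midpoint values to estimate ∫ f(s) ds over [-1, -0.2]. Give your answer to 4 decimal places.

2.5772

h = 0.1, n = 8.
h·[y(m₁) + y(m₂) + y(m₃) + y(m₄) + y(m₅) + y(m₆) + y(m₇) + y(m₈)] = 0.1·(25.772) = 2.5772.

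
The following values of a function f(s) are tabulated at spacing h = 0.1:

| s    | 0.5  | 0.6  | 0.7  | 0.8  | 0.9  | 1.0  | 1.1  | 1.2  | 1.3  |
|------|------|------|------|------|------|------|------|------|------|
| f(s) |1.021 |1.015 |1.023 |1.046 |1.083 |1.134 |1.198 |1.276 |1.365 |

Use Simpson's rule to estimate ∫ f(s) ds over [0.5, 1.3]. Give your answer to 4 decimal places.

0.8959

h = 0.1, n = 8.
(h/3)·[y₀ + 4y₁ + 2y₂ + 4y₃ + 2y₄ + 4y₅ + 2y₆ + 4y₇ + y₈] = 0.033333·(26.878) = 0.8959.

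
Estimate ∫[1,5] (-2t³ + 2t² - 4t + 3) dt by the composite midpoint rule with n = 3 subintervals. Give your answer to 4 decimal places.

-255.8519

h = (5 − 1)/3 = 1.333333.
Midpoints m₁,…,m₃ = 1.666667, 3, 4.333333.
f(m₁)=-7.370370, f(m₂)=-45, f(m₃)=-139.518519.
h·[f(m₁) + f(m₂) + f(m₃)] = 1.333333·(-191.888889) = -255.8519.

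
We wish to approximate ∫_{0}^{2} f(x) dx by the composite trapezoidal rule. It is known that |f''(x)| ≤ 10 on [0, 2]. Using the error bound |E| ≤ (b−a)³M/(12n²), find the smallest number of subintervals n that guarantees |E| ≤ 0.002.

58

Need 80/(12n²) ≤ 0.002.
n² ≥ 80/(12·0.002) = 3333.33 ⇒ n ≥ 57.7350, so the smallest n is 58.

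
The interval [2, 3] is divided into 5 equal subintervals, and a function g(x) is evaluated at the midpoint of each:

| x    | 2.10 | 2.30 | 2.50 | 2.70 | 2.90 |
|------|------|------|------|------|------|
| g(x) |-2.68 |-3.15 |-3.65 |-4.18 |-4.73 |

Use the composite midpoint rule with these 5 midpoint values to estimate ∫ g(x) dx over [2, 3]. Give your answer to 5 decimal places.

h = 0.2, n = 5.
h·[y(m₁) + y(m₂) + y(m₃) + y(m₄) + y(m₅)] = 0.2·(-18.39) = -3.67800.

-3.67800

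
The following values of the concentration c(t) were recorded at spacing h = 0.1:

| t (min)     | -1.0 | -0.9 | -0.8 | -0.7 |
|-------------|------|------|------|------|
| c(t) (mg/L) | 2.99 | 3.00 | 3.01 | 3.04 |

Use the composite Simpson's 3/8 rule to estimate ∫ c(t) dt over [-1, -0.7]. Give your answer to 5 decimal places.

0.90225

h = 0.1, n = 3.
(3h/8)·[y₀ + 3y₁ + 3y₂ + y₃] = 0.0375·(24.06) = 0.90225.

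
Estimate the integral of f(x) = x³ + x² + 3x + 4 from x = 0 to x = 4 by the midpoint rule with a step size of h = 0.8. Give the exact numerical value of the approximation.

h = (4 − 0)/5 = 0.8.
Midpoints m₁,…,m₅ = 0.4, 1.2, 2, 2.8, 3.6.
f(m₁)=5.424, f(m₂)=10.768, f(m₃)=22, f(m₄)=42.192, f(m₅)=74.416.
h·[f(m₁) + f(m₂) + f(m₃) + f(m₄) + f(m₅)] = 0.8·(154.8) = 123.84.

123.84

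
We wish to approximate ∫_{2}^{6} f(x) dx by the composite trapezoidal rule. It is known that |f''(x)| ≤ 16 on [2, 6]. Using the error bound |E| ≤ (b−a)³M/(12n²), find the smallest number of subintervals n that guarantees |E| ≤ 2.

7

Need 1024/(12n²) ≤ 2.
n² ≥ 1024/(12·2) = 42.6667 ⇒ n ≥ 6.5320, so the smallest n is 7.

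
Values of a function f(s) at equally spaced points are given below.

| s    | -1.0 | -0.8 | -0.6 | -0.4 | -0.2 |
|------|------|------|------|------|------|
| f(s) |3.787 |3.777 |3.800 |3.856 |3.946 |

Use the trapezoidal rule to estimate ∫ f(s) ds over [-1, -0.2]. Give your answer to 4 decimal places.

3.0599

h = 0.2, n = 4.
(h/2)·[y₀ + 2y₁ + 2y₂ + 2y₃ + y₄] = 0.1·(30.599) = 3.0599.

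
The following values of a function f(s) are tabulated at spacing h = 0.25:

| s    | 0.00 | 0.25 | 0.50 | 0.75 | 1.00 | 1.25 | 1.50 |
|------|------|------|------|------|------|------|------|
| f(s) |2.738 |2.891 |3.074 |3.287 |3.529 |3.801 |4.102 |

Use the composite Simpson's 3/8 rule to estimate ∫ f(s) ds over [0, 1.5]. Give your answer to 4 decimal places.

h = 0.25, n = 6.
(3h/8)·[y₀ + 3y₁ + 3y₂ + 2y₃ + 3y₄ + 3y₅ + y₆] = 0.09375·(53.299) = 4.9968.

4.9968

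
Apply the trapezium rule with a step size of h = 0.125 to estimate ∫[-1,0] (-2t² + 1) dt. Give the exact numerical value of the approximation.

0.328125

h = (0 − (-1))/8 = 0.125.
Nodes t₀,…,t₈ = -1, -0.875, -0.75, -0.625, -0.5, -0.375, -0.25, -0.125, 0.
f(t) = -2t² + 1: f₀=-1, f₁=-0.53125, f₂=-0.125, f₃=0.21875, f₄=0.5, f₅=0.71875, f₆=0.875, f₇=0.96875, f₈=1.
(h/2)·[f₀ + 2f₁ + 2f₂ + 2f₃ + 2f₄ + 2f₅ + 2f₆ + 2f₇ + f₈] = 0.0625·(5.25) = 0.328125.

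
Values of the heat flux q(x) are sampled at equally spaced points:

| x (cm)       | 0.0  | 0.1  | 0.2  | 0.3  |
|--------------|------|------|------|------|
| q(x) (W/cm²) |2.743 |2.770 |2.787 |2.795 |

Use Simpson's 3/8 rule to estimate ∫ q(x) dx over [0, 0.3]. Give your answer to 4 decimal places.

h = 0.1, n = 3.
(3h/8)·[y₀ + 3y₁ + 3y₂ + y₃] = 0.0375·(22.209) = 0.8328.

0.8328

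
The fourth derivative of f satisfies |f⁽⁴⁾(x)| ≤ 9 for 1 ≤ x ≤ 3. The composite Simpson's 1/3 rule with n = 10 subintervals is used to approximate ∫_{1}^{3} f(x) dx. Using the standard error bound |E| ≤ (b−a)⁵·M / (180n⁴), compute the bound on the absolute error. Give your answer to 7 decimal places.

0.0001600

|E| ≤ (2)⁵·9 / (180·10⁴) = 288/1800000 = 0.0001600.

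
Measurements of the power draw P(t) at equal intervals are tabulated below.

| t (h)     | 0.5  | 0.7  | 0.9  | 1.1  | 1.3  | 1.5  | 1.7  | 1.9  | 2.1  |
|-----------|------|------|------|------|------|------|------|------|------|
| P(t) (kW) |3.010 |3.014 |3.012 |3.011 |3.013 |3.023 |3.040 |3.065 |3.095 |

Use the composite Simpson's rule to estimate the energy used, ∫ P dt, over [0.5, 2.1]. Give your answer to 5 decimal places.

h = 0.2, n = 8.
(h/3)·[y₀ + 4y₁ + 2y₂ + 4y₃ + 2y₄ + 4y₅ + 2y₆ + 4y₇ + y₈] = 0.066667·(72.687) = 4.84580.

4.84580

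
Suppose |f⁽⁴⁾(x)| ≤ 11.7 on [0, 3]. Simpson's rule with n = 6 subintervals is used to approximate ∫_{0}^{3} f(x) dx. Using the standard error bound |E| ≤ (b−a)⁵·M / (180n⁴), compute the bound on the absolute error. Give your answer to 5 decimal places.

|E| ≤ (3)⁵·11.7 / (180·6⁴) = 2843.1/233280 = 0.01219.

0.01219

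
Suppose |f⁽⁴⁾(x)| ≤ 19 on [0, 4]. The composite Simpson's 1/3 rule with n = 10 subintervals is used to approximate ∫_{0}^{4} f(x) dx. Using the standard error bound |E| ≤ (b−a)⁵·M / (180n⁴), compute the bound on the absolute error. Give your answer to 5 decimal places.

0.01081

|E| ≤ (4)⁵·19 / (180·10⁴) = 19456/1800000 = 0.01081.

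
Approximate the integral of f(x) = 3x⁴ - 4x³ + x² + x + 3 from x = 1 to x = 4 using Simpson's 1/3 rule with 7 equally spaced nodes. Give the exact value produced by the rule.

396.375

h = (4 − 1)/6 = 0.5.
Nodes x₀,…,x₆ = 1, 1.5, 2, 2.5, 3, 3.5, 4.
f(x) = 3x⁴ - 4x³ + x² + x + 3: f₀=4, f₁=8.4375, f₂=25, f₃=66.4375, f₄=150, f₅=297.4375, f₆=535.
(h/3)·[f₀ + 4f₁ + 2f₂ + 4f₃ + 2f₄ + 4f₅ + f₆] = 0.166667·(2378.25) = 396.375.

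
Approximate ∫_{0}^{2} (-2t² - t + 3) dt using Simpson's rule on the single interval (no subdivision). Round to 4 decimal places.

-1.3333

S = (b−a)/6 · [f(0) + 4f(1) + f(2)] = 0.333333·[3 + 4·0 + (-7)] = -1.3333.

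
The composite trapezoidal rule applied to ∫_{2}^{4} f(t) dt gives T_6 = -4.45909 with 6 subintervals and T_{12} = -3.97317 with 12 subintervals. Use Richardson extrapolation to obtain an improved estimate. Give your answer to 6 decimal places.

R = (4·T_{12} − T_6) / 3 = (4·(-3.97317) − (-4.45909))/3 = (-11.43359)/3 = -3.811197.

-3.811197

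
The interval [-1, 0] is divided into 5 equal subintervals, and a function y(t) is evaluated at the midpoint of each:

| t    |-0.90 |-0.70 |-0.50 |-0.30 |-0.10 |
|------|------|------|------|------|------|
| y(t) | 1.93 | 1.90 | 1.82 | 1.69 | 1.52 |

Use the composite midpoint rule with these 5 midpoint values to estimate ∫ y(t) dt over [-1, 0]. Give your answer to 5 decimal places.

h = 0.2, n = 5.
h·[y(m₁) + y(m₂) + y(m₃) + y(m₄) + y(m₅)] = 0.2·(8.86) = 1.77200.

1.77200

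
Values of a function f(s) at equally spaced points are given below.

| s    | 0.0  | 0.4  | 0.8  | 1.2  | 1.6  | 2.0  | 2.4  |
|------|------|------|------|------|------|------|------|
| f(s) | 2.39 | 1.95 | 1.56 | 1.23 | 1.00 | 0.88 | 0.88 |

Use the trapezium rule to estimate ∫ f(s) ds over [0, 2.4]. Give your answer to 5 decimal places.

3.30200

h = 0.4, n = 6.
(h/2)·[y₀ + 2y₁ + 2y₂ + 2y₃ + 2y₄ + 2y₅ + y₆] = 0.2·(16.51) = 3.30200.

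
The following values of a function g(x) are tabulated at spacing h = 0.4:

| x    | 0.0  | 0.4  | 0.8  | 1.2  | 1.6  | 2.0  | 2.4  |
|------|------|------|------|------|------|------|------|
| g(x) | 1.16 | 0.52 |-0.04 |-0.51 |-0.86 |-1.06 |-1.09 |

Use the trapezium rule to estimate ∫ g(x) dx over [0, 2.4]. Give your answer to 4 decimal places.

h = 0.4, n = 6.
(h/2)·[y₀ + 2y₁ + 2y₂ + 2y₃ + 2y₄ + 2y₅ + y₆] = 0.2·(-3.83) = -0.7660.

-0.7660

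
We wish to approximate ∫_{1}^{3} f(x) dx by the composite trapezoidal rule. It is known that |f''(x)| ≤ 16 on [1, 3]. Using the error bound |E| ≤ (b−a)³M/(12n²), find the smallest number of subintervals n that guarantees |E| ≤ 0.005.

Need 128/(12n²) ≤ 0.005.
n² ≥ 128/(12·0.005) = 2133.33 ⇒ n ≥ 46.1880, so the smallest n is 47.

47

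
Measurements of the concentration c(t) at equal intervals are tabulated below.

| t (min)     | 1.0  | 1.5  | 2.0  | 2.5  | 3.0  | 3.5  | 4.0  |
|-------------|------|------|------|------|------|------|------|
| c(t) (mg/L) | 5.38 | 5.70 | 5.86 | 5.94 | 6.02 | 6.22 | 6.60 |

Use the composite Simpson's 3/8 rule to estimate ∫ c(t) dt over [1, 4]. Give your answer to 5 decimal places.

h = 0.5, n = 6.
(3h/8)·[y₀ + 3y₁ + 3y₂ + 2y₃ + 3y₄ + 3y₅ + y₆] = 0.1875·(95.26) = 17.86125.

17.86125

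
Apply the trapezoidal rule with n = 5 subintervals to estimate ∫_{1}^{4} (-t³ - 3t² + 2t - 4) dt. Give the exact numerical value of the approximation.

-125.64

h = (4 − 1)/5 = 0.6.
Nodes t₀,…,t₅ = 1, 1.6, 2.2, 2.8, 3.4, 4.
f(t) = -t³ - 3t² + 2t - 4: f₀=-6, f₁=-12.576, f₂=-24.768, f₃=-43.872, f₄=-71.184, f₅=-108.
(h/2)·[f₀ + 2f₁ + 2f₂ + 2f₃ + 2f₄ + f₅] = 0.3·(-418.8) = -125.64.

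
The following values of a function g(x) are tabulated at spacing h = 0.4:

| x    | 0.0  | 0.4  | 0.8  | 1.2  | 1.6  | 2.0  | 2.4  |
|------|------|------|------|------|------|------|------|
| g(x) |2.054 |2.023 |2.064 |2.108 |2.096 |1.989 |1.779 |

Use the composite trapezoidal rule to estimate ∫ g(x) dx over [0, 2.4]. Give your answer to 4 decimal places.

4.8786

h = 0.4, n = 6.
(h/2)·[y₀ + 2y₁ + 2y₂ + 2y₃ + 2y₄ + 2y₅ + y₆] = 0.2·(24.393) = 4.8786.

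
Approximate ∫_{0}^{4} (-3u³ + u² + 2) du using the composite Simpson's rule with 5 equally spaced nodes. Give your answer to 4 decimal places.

h = (4 − 0)/4 = 1.
Nodes u₀,…,u₄ = 0, 1, 2, 3, 4.
f(u) = -3u³ + u² + 2: f₀=2, f₁=0, f₂=-18, f₃=-70, f₄=-174.
(h/3)·[f₀ + 4f₁ + 2f₂ + 4f₃ + f₄] = 0.333333·(-488) = -162.6667.

-162.6667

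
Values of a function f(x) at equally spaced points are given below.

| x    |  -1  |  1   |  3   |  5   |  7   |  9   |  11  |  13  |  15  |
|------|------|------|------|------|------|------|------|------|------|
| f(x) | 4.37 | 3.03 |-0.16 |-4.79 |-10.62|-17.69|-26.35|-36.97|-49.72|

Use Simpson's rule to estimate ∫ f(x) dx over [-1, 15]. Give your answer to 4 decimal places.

h = 2, n = 8.
(h/3)·[y₀ + 4y₁ + 2y₂ + 4y₃ + 2y₄ + 4y₅ + 2y₆ + 4y₇ + y₈] = 0.666667·(-345.29) = -230.1933.

-230.1933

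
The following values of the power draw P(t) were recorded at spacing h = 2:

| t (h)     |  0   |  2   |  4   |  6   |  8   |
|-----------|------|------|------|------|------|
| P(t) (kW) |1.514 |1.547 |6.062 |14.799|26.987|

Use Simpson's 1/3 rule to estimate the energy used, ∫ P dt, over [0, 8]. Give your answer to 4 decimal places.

h = 2, n = 4.
(h/3)·[y₀ + 4y₁ + 2y₂ + 4y₃ + y₄] = 0.666667·(106.009) = 70.6727.

70.6727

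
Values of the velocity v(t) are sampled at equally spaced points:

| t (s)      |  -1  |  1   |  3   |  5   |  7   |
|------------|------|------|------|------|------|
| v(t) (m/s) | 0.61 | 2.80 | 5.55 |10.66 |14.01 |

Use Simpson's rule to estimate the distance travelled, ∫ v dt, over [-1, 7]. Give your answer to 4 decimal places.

53.0400

h = 2, n = 4.
(h/3)·[y₀ + 4y₁ + 2y₂ + 4y₃ + y₄] = 0.666667·(79.56) = 53.0400.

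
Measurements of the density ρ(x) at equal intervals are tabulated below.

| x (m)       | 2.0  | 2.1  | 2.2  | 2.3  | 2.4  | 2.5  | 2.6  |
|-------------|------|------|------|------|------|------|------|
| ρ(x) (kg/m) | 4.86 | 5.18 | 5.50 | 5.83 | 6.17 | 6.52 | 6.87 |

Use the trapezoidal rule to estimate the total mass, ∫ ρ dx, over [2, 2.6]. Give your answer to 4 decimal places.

3.5065

h = 0.1, n = 6.
(h/2)·[y₀ + 2y₁ + 2y₂ + 2y₃ + 2y₄ + 2y₅ + y₆] = 0.05·(70.13) = 3.5065.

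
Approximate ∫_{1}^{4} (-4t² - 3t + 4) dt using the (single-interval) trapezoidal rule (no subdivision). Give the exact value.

T = (b−a)/2 · [f(1) + f(4)] = 1.5·[(-3) + (-72)] = -112.5.

-112.5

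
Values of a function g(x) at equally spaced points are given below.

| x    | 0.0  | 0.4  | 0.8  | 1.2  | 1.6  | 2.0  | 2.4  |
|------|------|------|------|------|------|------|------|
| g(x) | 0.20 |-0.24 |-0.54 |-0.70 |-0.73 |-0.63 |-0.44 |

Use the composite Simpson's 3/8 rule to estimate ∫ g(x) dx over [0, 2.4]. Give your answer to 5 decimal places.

-1.20900

h = 0.4, n = 6.
(3h/8)·[y₀ + 3y₁ + 3y₂ + 2y₃ + 3y₄ + 3y₅ + y₆] = 0.15·(-8.06) = -1.20900.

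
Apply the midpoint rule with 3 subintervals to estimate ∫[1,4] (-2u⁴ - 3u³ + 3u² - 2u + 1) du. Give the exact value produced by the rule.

h = (4 − 1)/3 = 1.
Midpoints m₁,…,m₃ = 1.5, 2.5, 3.5.
f(m₁)=-15.5, f(m₂)=-110.25, f(m₃)=-398.
h·[f(m₁) + f(m₂) + f(m₃)] = 1·(-523.75) = -523.75.

-523.75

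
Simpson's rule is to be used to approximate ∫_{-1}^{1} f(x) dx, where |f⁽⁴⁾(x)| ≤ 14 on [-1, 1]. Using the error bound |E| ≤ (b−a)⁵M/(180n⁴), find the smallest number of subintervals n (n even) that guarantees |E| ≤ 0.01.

Need 448/(180n⁴) ≤ 0.01.
n⁴ ≥ 448/(180·0.01) = 248.889 ⇒ n ≥ 3.9719, so the smallest even n is 4. (n must be even for Simpson's rule.)

4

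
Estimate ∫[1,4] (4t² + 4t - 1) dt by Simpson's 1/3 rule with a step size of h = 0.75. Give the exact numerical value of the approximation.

111

h = (4 − 1)/4 = 0.75.
Nodes t₀,…,t₄ = 1, 1.75, 2.5, 3.25, 4.
f(t) = 4t² + 4t - 1: f₀=7, f₁=18.25, f₂=34, f₃=54.25, f₄=79.
(h/3)·[f₀ + 4f₁ + 2f₂ + 4f₃ + f₄] = 0.25·(444) = 111.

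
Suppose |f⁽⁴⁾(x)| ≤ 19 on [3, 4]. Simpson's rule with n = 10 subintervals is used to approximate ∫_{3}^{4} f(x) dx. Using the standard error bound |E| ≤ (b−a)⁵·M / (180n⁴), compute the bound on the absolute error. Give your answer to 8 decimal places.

|E| ≤ (1)⁵·19 / (180·10⁴) = 19/1800000 = 0.00001056.

0.00001056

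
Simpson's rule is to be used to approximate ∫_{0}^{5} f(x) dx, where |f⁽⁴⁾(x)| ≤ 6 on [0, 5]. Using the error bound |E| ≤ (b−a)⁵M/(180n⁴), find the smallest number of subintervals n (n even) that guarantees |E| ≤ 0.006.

12

Need 18750/(180n⁴) ≤ 0.006.
n⁴ ≥ 18750/(180·0.006) = 17361.1 ⇒ n ≥ 11.4787, so the smallest even n is 12. (n must be even for Simpson's rule.)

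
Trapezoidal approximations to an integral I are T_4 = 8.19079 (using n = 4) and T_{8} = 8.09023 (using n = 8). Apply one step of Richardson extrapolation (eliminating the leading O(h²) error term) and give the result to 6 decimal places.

8.056710

R = (4·T_{8} − T_4) / 3 = (4·8.09023 − 8.19079)/3 = (24.17013)/3 = 8.056710.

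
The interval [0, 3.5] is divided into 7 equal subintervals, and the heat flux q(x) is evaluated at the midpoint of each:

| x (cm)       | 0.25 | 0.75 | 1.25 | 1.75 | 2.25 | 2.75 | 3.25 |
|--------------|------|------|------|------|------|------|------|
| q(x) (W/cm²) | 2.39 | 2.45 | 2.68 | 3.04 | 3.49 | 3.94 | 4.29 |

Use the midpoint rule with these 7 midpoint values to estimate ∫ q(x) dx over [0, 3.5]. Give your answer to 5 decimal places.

h = 0.5, n = 7.
h·[y(m₁) + y(m₂) + y(m₃) + y(m₄) + y(m₅) + y(m₆) + y(m₇)] = 0.5·(22.28) = 11.14000.

11.14000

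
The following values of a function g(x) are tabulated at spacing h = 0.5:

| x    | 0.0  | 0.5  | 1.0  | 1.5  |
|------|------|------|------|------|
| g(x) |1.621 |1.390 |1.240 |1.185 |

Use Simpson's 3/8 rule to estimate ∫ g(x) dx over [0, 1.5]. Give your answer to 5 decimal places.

2.00550

h = 0.5, n = 3.
(3h/8)·[y₀ + 3y₁ + 3y₂ + y₃] = 0.1875·(10.696) = 2.00550.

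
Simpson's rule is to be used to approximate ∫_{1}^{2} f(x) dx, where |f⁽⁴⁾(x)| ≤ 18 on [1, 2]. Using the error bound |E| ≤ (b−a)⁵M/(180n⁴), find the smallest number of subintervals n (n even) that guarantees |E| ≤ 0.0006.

4

Need 18/(180n⁴) ≤ 0.0006.
n⁴ ≥ 18/(180·0.0006) = 166.667 ⇒ n ≥ 3.5930, so the smallest even n is 4. (n must be even for Simpson's rule.)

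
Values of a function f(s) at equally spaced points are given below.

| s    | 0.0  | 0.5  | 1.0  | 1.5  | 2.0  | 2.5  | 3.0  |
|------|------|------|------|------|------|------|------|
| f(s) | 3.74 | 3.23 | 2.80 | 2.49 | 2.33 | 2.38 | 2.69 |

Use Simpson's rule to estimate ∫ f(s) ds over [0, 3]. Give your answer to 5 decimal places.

8.18167

h = 0.5, n = 6.
(h/3)·[y₀ + 4y₁ + 2y₂ + 4y₃ + 2y₄ + 4y₅ + y₆] = 0.166667·(49.09) = 8.18167.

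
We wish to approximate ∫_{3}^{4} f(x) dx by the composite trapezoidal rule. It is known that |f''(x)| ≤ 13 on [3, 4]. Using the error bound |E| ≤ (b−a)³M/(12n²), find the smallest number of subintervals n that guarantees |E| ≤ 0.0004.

53

Need 13/(12n²) ≤ 0.0004.
n² ≥ 13/(12·0.0004) = 2708.33 ⇒ n ≥ 52.0416, so the smallest n is 53.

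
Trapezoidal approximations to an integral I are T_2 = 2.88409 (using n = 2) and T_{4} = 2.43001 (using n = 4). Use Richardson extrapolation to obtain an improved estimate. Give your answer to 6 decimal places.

2.278650

R = (4·T_{4} − T_2) / 3 = (4·2.43001 − 2.88409)/3 = (6.83595)/3 = 2.278650.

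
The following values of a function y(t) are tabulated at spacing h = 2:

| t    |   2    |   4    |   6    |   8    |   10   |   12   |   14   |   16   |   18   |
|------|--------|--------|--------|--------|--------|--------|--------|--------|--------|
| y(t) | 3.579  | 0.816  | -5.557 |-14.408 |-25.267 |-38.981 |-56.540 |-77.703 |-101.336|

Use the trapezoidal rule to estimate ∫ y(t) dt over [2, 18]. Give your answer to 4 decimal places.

-533.0370

h = 2, n = 8.
(h/2)·[y₀ + 2y₁ + 2y₂ + 2y₃ + 2y₄ + 2y₅ + 2y₆ + 2y₇ + y₈] = 1·(-533.037) = -533.0370.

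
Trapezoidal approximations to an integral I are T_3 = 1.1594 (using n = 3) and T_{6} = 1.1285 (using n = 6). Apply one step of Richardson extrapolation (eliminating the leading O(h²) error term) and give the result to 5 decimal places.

R = (4·T_{6} − T_3) / 3 = (4·1.1285 − 1.1594)/3 = (3.3546)/3 = 1.11820.

1.11820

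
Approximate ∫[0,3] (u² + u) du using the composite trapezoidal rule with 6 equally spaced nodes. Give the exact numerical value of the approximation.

13.68

h = (3 − 0)/5 = 0.6.
Nodes u₀,…,u₅ = 0, 0.6, 1.2, 1.8, 2.4, 3.
f(u) = u² + u: f₀=0, f₁=0.96, f₂=2.64, f₃=5.04, f₄=8.16, f₅=12.
(h/2)·[f₀ + 2f₁ + 2f₂ + 2f₃ + 2f₄ + f₅] = 0.3·(45.6) = 13.68.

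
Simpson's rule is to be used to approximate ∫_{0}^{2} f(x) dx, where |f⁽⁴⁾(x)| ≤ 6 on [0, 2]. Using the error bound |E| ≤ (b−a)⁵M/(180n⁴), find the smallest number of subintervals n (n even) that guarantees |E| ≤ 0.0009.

6

Need 192/(180n⁴) ≤ 0.0009.
n⁴ ≥ 192/(180·0.0009) = 1185.19 ⇒ n ≥ 5.8674, so the smallest even n is 6. (n must be even for Simpson's rule.)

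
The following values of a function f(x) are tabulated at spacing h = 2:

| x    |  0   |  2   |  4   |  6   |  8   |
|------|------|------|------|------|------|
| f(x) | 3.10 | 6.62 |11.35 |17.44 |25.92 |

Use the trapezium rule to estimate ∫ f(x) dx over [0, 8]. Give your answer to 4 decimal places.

99.8400

h = 2, n = 4.
(h/2)·[y₀ + 2y₁ + 2y₂ + 2y₃ + y₄] = 1·(99.84) = 99.8400.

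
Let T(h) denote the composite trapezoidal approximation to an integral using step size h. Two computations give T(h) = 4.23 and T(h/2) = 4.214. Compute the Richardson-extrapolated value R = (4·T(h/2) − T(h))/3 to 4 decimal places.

4.2087

R = (4·T(h/2) − T(h)) / 3 = (4·4.214 − 4.23)/3 = (12.626)/3 = 4.2087.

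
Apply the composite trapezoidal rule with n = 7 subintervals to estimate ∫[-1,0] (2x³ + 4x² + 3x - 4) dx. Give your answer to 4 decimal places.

h = (0 − (-1))/7 = 0.142857.
Nodes x₀,…,x₇ = -1, -0.857143, -0.714286, -0.571429, -0.428571, -0.285714, -0.142857, 0.
f(x) = 2x³ + 4x² + 3x - 4: f₀=-5, f₁=-4.892128, f₂=-4.830904, f₃=-4.781341, f₄=-4.708455, f₅=-4.577259, f₆=-4.352770, f₇=-4.
(h/2)·[f₀ + 2f₁ + 2f₂ + 2f₃ + 2f₄ + 2f₅ + 2f₆ + f₇] = 0.071429·(-65.285714) = -4.6633.

-4.6633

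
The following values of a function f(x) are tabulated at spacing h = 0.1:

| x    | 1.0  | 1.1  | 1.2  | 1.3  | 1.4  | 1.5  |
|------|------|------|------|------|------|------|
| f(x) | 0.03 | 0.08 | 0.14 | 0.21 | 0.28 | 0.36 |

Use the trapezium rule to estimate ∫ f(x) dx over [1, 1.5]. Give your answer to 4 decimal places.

h = 0.1, n = 5.
(h/2)·[y₀ + 2y₁ + 2y₂ + 2y₃ + 2y₄ + y₅] = 0.05·(1.81) = 0.0905.

0.0905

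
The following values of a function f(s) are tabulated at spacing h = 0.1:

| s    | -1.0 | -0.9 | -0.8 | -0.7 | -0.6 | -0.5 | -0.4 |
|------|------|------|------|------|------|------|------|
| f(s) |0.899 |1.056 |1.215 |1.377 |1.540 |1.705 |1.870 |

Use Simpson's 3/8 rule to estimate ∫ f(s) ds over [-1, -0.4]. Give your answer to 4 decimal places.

0.8277

h = 0.1, n = 6.
(3h/8)·[y₀ + 3y₁ + 3y₂ + 2y₃ + 3y₄ + 3y₅ + y₆] = 0.0375·(22.071) = 0.8277.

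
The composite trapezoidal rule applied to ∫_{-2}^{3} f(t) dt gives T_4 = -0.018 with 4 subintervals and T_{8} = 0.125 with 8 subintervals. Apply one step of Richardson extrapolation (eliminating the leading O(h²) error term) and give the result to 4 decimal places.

R = (4·T_{8} − T_4) / 3 = (4·0.125 − (-0.018))/3 = (0.518)/3 = 0.1727.

0.1727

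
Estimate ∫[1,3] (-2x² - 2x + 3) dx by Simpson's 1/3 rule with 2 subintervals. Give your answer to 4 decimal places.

-19.3333

h = (3 − 1)/2 = 1.
Nodes x₀,…,x₂ = 1, 2, 3.
f(x) = -2x² - 2x + 3: f₀=-1, f₁=-9, f₂=-21.
(h/3)·[f₀ + 4f₁ + f₂] = 0.333333·(-58) = -19.3333.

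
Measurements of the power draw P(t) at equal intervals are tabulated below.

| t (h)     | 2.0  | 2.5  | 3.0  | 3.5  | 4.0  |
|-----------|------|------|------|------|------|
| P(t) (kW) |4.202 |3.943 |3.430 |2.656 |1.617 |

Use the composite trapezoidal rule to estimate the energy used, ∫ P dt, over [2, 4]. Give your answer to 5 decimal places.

h = 0.5, n = 4.
(h/2)·[y₀ + 2y₁ + 2y₂ + 2y₃ + y₄] = 0.25·(25.877) = 6.46925.

6.46925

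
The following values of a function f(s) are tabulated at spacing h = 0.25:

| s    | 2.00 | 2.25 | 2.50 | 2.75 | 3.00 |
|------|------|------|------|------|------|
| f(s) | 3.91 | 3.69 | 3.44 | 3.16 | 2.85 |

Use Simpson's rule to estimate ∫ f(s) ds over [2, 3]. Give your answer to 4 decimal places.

3.4200

h = 0.25, n = 4.
(h/3)·[y₀ + 4y₁ + 2y₂ + 4y₃ + y₄] = 0.083333·(41.04) = 3.4200.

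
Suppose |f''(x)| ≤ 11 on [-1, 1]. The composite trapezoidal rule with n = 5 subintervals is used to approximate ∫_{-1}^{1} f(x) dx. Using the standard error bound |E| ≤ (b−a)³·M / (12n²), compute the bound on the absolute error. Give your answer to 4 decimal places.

|E| ≤ (2)³·11 / (12·5²) = 88/300 = 0.2933.

0.2933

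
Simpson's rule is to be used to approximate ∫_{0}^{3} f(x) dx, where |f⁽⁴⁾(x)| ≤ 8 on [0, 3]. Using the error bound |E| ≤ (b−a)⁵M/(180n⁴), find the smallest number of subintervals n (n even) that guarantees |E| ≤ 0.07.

4

Need 1944/(180n⁴) ≤ 0.07.
n⁴ ≥ 1944/(180·0.07) = 154.286 ⇒ n ≥ 3.5244, so the smallest even n is 4. (n must be even for Simpson's rule.)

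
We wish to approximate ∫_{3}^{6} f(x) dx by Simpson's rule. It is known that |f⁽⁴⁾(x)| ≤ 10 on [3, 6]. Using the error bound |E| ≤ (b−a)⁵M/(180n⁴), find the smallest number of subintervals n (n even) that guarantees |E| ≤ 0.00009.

20

Need 2430/(180n⁴) ≤ 0.00009.
n⁴ ≥ 2430/(180·0.00009) = 150000 ⇒ n ≥ 19.6799, so the smallest even n is 20. (n must be even for Simpson's rule.)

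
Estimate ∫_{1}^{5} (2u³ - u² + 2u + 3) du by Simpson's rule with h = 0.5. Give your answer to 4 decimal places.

h = (5 − 1)/8 = 0.5.
Nodes u₀,…,u₈ = 1, 1.5, 2, 2.5, 3, 3.5, 4, 4.5, 5.
f(u) = 2u³ - u² + 2u + 3: f₀=6, f₁=10.5, f₂=19, f₃=33, f₄=54, f₅=83.5, f₆=123, f₇=174, f₈=238.
(h/3)·[f₀ + 4f₁ + 2f₂ + 4f₃ + 2f₄ + 4f₅ + 2f₆ + 4f₇ + f₈] = 0.166667·(1840) = 306.6667.

306.6667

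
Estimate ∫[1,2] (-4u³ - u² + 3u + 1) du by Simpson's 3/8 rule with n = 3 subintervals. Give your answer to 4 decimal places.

h = (2 − 1)/3 = 0.333333.
Nodes u₀,…,u₃ = 1, 1.333333, 1.666667, 2.
f(u) = -4u³ - u² + 3u + 1: f₀=-1, f₁=-6.259259, f₂=-15.296296, f₃=-29.
(3h/8)·[f₀ + 3f₁ + 3f₂ + f₃] = 0.125·(-94.666667) = -11.8333.

-11.8333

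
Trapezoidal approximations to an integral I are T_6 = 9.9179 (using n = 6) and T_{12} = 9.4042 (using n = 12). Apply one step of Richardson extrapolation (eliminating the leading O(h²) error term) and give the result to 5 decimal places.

R = (4·T_{12} − T_6) / 3 = (4·9.4042 − 9.9179)/3 = (27.6989)/3 = 9.23297.

9.23297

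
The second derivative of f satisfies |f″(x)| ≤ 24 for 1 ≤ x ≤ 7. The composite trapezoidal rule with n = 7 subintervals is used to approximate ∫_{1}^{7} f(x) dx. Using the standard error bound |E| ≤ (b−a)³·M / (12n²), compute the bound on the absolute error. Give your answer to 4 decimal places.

|E| ≤ (6)³·24 / (12·7²) = 5184/588 = 8.8163.

8.8163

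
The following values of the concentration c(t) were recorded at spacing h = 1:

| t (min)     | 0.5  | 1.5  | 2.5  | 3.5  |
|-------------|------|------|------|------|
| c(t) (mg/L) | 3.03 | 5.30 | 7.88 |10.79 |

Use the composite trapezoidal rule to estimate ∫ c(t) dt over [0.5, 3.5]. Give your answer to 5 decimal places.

20.09000

h = 1, n = 3.
(h/2)·[y₀ + 2y₁ + 2y₂ + y₃] = 0.5·(40.18) = 20.09000.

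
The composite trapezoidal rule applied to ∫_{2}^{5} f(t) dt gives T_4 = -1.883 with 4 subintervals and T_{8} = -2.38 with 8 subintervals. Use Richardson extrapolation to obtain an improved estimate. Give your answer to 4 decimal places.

-2.5457

R = (4·T_{8} − T_4) / 3 = (4·(-2.38) − (-1.883))/3 = (-7.637)/3 = -2.5457.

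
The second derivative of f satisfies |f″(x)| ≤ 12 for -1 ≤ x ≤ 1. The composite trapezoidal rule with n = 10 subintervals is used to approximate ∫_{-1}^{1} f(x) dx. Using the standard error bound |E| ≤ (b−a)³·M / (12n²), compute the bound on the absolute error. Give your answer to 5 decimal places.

|E| ≤ (2)³·12 / (12·10²) = 96/1200 = 0.08000.

0.08000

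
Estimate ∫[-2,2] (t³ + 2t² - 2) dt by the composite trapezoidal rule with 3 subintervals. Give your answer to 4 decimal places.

h = (2 − (-2))/3 = 1.333333.
Nodes t₀,…,t₃ = -2, -0.666667, 0.666667, 2.
f(t) = t³ + 2t² - 2: f₀=-2, f₁=-1.407407, f₂=-0.814815, f₃=14.
(h/2)·[f₀ + 2f₁ + 2f₂ + f₃] = 0.666667·(7.555556) = 5.0370.

5.0370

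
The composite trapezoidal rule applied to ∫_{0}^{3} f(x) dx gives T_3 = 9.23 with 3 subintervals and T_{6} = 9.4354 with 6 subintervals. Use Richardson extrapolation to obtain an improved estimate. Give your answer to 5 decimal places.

9.50387

R = (4·T_{6} − T_3) / 3 = (4·9.4354 − 9.23)/3 = (28.5116)/3 = 9.50387.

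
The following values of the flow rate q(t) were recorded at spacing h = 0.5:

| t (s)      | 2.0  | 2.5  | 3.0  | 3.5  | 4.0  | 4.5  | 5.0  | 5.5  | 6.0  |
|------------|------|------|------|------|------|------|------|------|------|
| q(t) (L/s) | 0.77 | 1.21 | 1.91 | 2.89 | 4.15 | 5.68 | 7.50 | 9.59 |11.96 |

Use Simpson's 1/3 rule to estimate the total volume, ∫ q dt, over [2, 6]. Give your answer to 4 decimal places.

h = 0.5, n = 8.
(h/3)·[y₀ + 4y₁ + 2y₂ + 4y₃ + 2y₄ + 4y₅ + 2y₆ + 4y₇ + y₈] = 0.166667·(117.33) = 19.5550.

19.5550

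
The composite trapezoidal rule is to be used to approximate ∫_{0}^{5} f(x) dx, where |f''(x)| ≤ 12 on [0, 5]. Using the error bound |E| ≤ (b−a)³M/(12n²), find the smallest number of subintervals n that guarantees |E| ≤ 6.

Need 1500/(12n²) ≤ 6.
n² ≥ 1500/(12·6) = 20.8333 ⇒ n ≥ 4.5644, so the smallest n is 5.

5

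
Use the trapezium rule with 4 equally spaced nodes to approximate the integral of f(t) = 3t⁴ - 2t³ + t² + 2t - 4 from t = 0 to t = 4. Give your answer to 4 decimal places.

h = (4 − 0)/3 = 1.333333.
Nodes t₀,…,t₃ = 0, 1.333333, 2.666667, 4.
f(t) = 3t⁴ - 2t³ + t² + 2t - 4: f₀=-4, f₁=5.185185, f₂=122.222222, f₃=660.
(h/2)·[f₀ + 2f₁ + 2f₂ + f₃] = 0.666667·(910.814815) = 607.2099.

607.2099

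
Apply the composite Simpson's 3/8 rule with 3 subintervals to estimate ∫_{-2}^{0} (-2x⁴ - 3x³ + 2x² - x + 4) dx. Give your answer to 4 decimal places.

14.2963

h = (0 − (-2))/3 = 0.666667.
Nodes x₀,…,x₃ = -2, -1.333333, -0.666667, 0.
f(x) = -2x⁴ - 3x³ + 2x² - x + 4: f₀=6, f₁=9.679012, f₂=6.049383, f₃=4.
(3h/8)·[f₀ + 3f₁ + 3f₂ + f₃] = 0.25·(57.185185) = 14.2963.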